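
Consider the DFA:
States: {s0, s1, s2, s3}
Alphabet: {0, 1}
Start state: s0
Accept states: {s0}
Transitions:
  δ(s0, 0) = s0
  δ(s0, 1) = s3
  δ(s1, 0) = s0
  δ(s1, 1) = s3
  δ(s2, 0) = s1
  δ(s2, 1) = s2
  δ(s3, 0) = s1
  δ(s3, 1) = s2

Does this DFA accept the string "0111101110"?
Processing string "0111101110":
  s0 --0--> s0
  s0 --1--> s3
  s3 --1--> s2
  s2 --1--> s2
  s2 --1--> s2
  s2 --0--> s1
  s1 --1--> s3
  s3 --1--> s2
  s2 --1--> s2
  s2 --0--> s1
Final state: s1
Accept states: {s0}
No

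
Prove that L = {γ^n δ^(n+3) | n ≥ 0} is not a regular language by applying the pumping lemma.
Assume L is regular with pumping length p. Idea: pumping the γ-block breaks the fixed offset of 3.
Choose s = γ^p δ^(p+3) ∈ L. By the pumping lemma, s = xyz with |xy| ≤ p, |y| > 0, so y = γ^k with k ≥ 1. Then xy²z = γ^(p+k) δ^(p+3). For this to be in L we would need p+3 = (p+k)+3, i.e. k = 0, contradicting k ≥ 1. So xy²z ∉ L.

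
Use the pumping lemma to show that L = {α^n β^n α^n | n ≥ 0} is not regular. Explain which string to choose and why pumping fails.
Assume L is regular with pumping length p. Idea: pumping the first α-block unbalances it against the other two.
Choose s = α^p β^p α^p ∈ L (|s| = 3p ≥ p). By the pumping lemma, s = xyz with |xy| ≤ p, |y| > 0, so y = α^k with k ≥ 1, inside the first α-block. Then xy²z = α^(p+k) β^p α^p. The first block has length p+k ≠ p, so the three block lengths are no longer equal and xy²z ∉ L.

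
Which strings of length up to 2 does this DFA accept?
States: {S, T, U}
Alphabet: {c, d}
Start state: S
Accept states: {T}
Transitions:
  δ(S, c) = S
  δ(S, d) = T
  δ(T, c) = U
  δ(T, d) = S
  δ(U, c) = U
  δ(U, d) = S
d, cd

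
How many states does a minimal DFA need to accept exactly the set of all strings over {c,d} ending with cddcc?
By Myhill–Nerode, count the distinguishable equivalence classes: 6 classes — one per longest suffix of the input that is a prefix of 'cddcc' (lengths 0 through 5); only the length-5 class is accepting.
6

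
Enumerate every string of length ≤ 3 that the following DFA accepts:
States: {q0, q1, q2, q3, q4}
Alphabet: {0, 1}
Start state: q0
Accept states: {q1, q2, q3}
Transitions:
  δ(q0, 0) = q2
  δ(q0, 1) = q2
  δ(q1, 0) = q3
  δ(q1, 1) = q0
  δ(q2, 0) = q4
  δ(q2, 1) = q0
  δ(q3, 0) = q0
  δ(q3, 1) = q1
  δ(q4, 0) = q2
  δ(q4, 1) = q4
0, 1, 000, 010, 011, 100, 110, 111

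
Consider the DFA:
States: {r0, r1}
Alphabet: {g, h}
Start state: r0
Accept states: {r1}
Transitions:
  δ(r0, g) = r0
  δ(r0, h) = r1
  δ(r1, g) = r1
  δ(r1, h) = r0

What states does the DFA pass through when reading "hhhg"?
read 'h': r0 → r1
  read 'h': r1 → r0
  read 'h': r0 → r1
  read 'g': r1 → r1
r0 -> r1 -> r0 -> r1 -> r1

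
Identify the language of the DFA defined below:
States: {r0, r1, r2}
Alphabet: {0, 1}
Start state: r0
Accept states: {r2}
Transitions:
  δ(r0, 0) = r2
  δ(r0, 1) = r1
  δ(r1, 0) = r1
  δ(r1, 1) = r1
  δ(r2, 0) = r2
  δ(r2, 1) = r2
Testing a few strings:
  '11' → reject
  '111' → reject
  '0' → accept
  '01' → accept
State roles: r0=no input read; r1=started with 1 (dead); r2=started with 0
All binary strings starting with 0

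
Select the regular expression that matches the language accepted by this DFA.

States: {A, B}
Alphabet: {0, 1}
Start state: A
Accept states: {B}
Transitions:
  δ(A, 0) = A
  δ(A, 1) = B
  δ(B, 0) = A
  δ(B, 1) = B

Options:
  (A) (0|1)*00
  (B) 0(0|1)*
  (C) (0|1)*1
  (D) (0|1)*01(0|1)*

Check each option against the DFA on short strings; one disagreement eliminates an option:
  (A) (0|1)*00: on '1' the DFA goes A → B and accepts (B ∈ Accept), but the regex does not match it → eliminate
  (B) 0(0|1)*: on '0' the DFA goes A → A and rejects (A ∉ Accept), but the regex matches it → eliminate
  (C) (0|1)*1: agrees with the DFA on every string of length ≤ 6
  (D) (0|1)*01(0|1)*: on '1' the DFA goes A → B and accepts (B ∈ Accept), but the regex does not match it → eliminate
Only (C) is consistent with the DFA.
(C) (0|1)*1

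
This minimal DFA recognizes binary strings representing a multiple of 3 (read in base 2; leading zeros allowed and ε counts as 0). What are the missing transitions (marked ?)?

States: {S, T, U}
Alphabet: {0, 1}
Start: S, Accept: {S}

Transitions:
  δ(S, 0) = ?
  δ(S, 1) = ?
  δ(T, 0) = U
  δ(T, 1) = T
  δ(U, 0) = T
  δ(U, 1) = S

From the language and accept set, identify what each state tracks — S: value ≡ 0 (mod 3); T: value ≡ 2 (mod 3); U: value ≡ 1 (mod 3).
Each missing δ(q, a) is the state matching the new tracked value after reading a.
δ(S, 0) = S; δ(S, 1) = U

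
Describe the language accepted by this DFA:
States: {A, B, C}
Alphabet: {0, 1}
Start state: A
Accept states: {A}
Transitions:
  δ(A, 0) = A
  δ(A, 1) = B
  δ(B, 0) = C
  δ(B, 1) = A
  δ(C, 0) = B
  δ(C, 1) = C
Testing a few strings:
  '1100' → accept
  '00' → accept
  '0' → accept
  '010' → reject
State roles: A=value ≡ 0 (mod 3); B=value ≡ 1 (mod 3); C=value ≡ 2 (mod 3)
All binary strings representing a multiple of 3 (read in base 2; leading zeros allowed and ε counts as 0)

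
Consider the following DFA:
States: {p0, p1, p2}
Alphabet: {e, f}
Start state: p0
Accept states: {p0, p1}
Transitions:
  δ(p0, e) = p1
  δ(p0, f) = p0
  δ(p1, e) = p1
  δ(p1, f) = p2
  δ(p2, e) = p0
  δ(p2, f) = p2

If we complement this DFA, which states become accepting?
Complement accept states = All states \ Original accept states
= {p0, p1, p2} \ {p0, p1}
{p2}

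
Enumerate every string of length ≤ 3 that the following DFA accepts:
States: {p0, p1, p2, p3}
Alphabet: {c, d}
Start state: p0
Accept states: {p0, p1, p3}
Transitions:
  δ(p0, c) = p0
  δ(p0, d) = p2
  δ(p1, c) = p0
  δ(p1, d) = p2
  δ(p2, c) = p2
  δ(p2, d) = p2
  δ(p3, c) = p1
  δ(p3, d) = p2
ε, c, cc, ccc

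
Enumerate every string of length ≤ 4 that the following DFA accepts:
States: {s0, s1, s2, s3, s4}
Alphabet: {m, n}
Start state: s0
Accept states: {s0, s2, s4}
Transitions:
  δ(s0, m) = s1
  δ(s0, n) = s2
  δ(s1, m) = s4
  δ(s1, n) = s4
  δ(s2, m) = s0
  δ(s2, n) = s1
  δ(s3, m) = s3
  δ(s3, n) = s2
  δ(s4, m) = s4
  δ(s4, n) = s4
ε, n, mm, mn, nm, mmm, mmn, mnm, mnn, nmn, nnm, nnn, mmmm, mmmn, mmnm, mmnn, mnmm, mnmn, mnnm, mnnn, nmmm, nmmn, nmnm, nnmm, nnmn, nnnm, nnnn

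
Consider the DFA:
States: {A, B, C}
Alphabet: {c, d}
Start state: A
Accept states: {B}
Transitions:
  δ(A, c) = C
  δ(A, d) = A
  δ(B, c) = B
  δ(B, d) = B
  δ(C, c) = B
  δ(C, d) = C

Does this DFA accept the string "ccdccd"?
Processing string "ccdccd":
  A --c--> C
  C --c--> B
  B --d--> B
  B --c--> B
  B --c--> B
  B --d--> B
Final state: B
Accept states: {B}
Yes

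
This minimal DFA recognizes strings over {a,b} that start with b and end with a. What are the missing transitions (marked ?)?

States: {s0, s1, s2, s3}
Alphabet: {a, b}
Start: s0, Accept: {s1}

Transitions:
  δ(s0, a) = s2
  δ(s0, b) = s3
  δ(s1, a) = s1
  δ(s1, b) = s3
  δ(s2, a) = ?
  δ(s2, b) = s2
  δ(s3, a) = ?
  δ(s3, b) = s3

From the language and accept set, identify what each state tracks — s0: no input read; s1: started with b, last symbol a; s2: started with a (dead); s3: started with b, last symbol b.
Each missing δ(q, a) is the state matching the new tracked value after reading a.
δ(s2, a) = s2; δ(s3, a) = s1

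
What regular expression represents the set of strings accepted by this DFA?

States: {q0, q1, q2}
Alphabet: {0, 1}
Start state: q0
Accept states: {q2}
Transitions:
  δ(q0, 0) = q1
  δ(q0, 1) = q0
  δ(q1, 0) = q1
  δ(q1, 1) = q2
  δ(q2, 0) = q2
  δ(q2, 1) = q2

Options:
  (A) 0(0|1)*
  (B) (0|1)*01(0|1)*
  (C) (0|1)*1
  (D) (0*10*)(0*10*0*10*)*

Check each option against the DFA on short strings; one disagreement eliminates an option:
  (A) 0(0|1)*: on '0' the DFA goes q0 → q1 and rejects (q1 ∉ Accept), but the regex matches it → eliminate
  (B) (0|1)*01(0|1)*: agrees with the DFA on every string of length ≤ 6
  (C) (0|1)*1: on '1' the DFA goes q0 → q0 and rejects (q0 ∉ Accept), but the regex matches it → eliminate
  (D) (0*10*)(0*10*0*10*)*: on '1' the DFA goes q0 → q0 and rejects (q0 ∉ Accept), but the regex matches it → eliminate
Only (B) is consistent with the DFA.
(B) (0|1)*01(0|1)*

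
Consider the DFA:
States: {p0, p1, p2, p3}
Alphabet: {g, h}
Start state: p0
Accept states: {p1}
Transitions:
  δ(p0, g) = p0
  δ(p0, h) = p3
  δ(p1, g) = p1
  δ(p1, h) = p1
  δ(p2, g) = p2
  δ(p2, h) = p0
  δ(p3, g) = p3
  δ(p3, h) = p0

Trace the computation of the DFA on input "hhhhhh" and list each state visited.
read 'h': p0 → p3
  read 'h': p3 → p0
  read 'h': p0 → p3
  read 'h': p3 → p0
  read 'h': p0 → p3
  read 'h': p3 → p0
p0 -> p3 -> p0 -> p3 -> p0 -> p3 -> p0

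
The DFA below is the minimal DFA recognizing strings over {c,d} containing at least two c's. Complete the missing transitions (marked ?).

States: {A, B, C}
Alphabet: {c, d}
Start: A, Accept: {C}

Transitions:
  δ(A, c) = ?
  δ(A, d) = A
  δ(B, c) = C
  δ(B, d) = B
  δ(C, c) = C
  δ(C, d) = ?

From the language and accept set, identify what each state tracks — A: zero c's seen; B: one c seen; C: ≥ two c's seen.
Each missing δ(q, a) is the state matching the new tracked value after reading a.
δ(A, c) = B; δ(C, d) = C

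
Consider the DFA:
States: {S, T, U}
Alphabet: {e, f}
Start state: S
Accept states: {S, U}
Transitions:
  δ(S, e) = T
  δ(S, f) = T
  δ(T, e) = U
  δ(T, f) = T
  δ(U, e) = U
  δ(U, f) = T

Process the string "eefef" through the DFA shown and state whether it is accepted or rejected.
Processing string "eefef":
  S --e--> T
  T --e--> U
  U --f--> T
  T --e--> U
  U --f--> T
Final state: T
Accept states: {S, U}
No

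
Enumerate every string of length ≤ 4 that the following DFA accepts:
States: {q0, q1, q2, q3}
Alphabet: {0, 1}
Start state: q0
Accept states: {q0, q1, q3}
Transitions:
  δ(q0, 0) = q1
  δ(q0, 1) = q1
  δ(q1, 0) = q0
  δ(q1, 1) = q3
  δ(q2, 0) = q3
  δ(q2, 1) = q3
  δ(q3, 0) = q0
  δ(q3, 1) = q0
ε, 0, 1, 00, 01, 10, 11, 000, 001, 010, 011, 100, 101, 110, 111, 0000, 0001, 0010, 0011, 0100, 0101, 0110, 0111, 1000, 1001, 1010, 1011, 1100, 1101, 1110, 1111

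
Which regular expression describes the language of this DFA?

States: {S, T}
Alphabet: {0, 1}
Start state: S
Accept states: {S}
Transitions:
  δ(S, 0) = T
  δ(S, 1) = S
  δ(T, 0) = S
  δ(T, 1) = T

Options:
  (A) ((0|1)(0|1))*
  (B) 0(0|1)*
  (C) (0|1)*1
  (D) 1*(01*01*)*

Check each option against the DFA on short strings; one disagreement eliminates an option:
  (A) ((0|1)(0|1))*: on '1' the DFA goes S → S and accepts (S ∈ Accept), but the regex does not match it → eliminate
  (B) 0(0|1)*: on ε the DFA stays in S and accepts (S ∈ Accept), but the regex does not match it → eliminate
  (C) (0|1)*1: on ε the DFA stays in S and accepts (S ∈ Accept), but the regex does not match it → eliminate
  (D) 1*(01*01*)*: agrees with the DFA on every string of length ≤ 6
Only (D) is consistent with the DFA.
(D) 1*(01*01*)*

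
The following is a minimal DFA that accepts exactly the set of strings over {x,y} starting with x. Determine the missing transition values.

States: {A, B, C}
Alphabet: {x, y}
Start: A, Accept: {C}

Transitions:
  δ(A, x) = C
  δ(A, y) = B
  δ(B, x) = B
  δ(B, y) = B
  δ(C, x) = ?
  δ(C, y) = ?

From the language and accept set, identify what each state tracks — A: no input read; B: started with y (dead); C: started with x.
Each missing δ(q, a) is the state matching the new tracked value after reading a.
δ(C, x) = C; δ(C, y) = C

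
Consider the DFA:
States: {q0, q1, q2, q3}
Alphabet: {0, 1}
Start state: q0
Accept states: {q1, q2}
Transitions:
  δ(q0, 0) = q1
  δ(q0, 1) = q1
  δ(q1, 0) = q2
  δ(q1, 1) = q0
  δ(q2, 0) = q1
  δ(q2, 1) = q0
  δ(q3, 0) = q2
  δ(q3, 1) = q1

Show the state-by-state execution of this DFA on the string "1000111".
read '1': q0 → q1
  read '0': q1 → q2
  read '0': q2 → q1
  read '0': q1 → q2
  read '1': q2 → q0
  read '1': q0 → q1
  read '1': q1 → q0
q0 -> q1 -> q2 -> q1 -> q2 -> q0 -> q1 -> q0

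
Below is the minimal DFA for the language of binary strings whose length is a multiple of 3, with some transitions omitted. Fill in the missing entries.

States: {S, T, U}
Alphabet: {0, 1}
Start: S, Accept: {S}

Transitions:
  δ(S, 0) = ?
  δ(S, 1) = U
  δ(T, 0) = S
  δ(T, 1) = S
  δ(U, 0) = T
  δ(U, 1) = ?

From the language and accept set, identify what each state tracks — S: length ≡ 0 (mod 3); T: length ≡ 2 (mod 3); U: length ≡ 1 (mod 3).
Each missing δ(q, a) is the state matching the new tracked value after reading a.
δ(S, 0) = U; δ(U, 1) = T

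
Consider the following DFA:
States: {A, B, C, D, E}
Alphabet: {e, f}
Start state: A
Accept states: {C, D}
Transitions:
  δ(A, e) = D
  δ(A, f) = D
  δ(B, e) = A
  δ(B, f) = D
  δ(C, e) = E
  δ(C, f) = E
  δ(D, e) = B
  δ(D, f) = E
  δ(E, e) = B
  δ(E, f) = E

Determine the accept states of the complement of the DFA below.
Complement accept states = All states \ Original accept states
= {A, B, C, D, E} \ {C, D}
{A, B, E}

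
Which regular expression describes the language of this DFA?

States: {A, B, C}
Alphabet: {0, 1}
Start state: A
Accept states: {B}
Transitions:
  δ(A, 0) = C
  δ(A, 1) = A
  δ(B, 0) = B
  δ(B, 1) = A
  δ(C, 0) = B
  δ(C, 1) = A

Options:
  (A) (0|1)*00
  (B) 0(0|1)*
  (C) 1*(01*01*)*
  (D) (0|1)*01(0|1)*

Check each option against the DFA on short strings; one disagreement eliminates an option:
  (A) (0|1)*00: agrees with the DFA on every string of length ≤ 6
  (B) 0(0|1)*: on '0' the DFA goes A → C and rejects (C ∉ Accept), but the regex matches it → eliminate
  (C) 1*(01*01*)*: on ε the DFA stays in A and rejects (A ∉ Accept), but the regex matches it → eliminate
  (D) (0|1)*01(0|1)*: on '00' the DFA goes A → C → B and accepts (B ∈ Accept), but the regex does not match it → eliminate
Only (A) is consistent with the DFA.
(A) (0|1)*00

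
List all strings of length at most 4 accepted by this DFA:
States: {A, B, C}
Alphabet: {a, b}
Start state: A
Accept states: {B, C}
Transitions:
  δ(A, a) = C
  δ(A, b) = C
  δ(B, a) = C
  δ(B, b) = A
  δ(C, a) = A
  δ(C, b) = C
a, b, ab, bb, aaa, aab, abb, baa, bab, bbb, aaab, aabb, abaa, abab, abbb, baab, babb, bbaa, bbab, bbbb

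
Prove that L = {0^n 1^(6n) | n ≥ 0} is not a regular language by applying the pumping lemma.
Assume L is regular with pumping length p. Idea: pumping the 0-block breaks the 1:6 ratio.
Choose s = 0^p 1^(6p) (length 7p ≥ p). By the pumping lemma, s = xyz with |xy| ≤ p, |y| > 0, so y = 0^k with k ≥ 1. Then xy²z = 0^(p+k) 1^(6p). For this to be in L we would need 6p = 6(p+k), i.e. 6k = 0, contradicting k ≥ 1. So xy²z ∉ L.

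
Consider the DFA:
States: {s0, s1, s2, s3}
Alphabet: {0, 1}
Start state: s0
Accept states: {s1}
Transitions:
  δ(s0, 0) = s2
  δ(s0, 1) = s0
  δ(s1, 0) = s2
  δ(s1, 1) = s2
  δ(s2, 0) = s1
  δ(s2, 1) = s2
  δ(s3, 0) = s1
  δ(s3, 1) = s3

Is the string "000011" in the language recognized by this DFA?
Processing string "000011":
  s0 --0--> s2
  s2 --0--> s1
  s1 --0--> s2
  s2 --0--> s1
  s1 --1--> s2
  s2 --1--> s2
Final state: s2
Accept states: {s1}
No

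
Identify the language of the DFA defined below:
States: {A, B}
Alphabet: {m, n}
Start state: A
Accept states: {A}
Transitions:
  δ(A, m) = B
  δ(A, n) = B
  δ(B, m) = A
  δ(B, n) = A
Testing a few strings:
  'mm' → accept
  'mnn' → reject
  'nnm' → reject
  'mmn' → reject
State roles: A=even length so far; B=odd length so far
All strings over {m,n} of even length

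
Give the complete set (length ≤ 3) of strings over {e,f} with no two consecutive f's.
ε, e, f, ee, ef, fe, eee, eef, efe, fee, fef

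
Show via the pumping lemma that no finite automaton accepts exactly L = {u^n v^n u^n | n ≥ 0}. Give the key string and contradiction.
Assume L is regular with pumping length p. Idea: pumping the first u-block unbalances it against the other two.
Choose s = u^p v^p u^p ∈ L (|s| = 3p ≥ p). By the pumping lemma, s = xyz with |xy| ≤ p, |y| > 0, so y = u^k with k ≥ 1, inside the first u-block. Then xy²z = u^(p+k) v^p u^p. The first block has length p+k ≠ p, so the three block lengths are no longer equal and xy²z ∉ L.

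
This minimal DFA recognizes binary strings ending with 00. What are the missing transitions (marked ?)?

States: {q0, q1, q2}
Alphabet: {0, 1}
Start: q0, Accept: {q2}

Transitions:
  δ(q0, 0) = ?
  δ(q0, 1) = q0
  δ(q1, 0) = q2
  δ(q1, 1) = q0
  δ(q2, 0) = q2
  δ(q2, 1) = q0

From the language and accept set, identify what each state tracks — q0: last symbol not 0; q1: one trailing 0; q2: two trailing 0's.
Each missing δ(q, a) is the state matching the new tracked value after reading a.
δ(q0, 0) = q1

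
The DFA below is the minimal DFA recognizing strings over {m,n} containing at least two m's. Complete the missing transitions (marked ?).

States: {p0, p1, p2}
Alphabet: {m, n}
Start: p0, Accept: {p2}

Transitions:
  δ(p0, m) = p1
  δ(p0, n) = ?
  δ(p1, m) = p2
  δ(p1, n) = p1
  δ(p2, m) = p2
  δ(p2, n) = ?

From the language and accept set, identify what each state tracks — p0: zero m's seen; p1: one m seen; p2: ≥ two m's seen.
Each missing δ(q, a) is the state matching the new tracked value after reading a.
δ(p0, n) = p0; δ(p2, n) = p2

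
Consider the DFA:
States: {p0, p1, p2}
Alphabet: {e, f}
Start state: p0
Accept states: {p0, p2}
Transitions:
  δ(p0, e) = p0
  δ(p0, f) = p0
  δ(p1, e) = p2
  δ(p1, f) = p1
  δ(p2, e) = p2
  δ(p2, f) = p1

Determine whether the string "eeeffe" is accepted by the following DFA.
Processing string "eeeffe":
  p0 --e--> p0
  p0 --e--> p0
  p0 --e--> p0
  p0 --f--> p0
  p0 --f--> p0
  p0 --e--> p0
Final state: p0
Accept states: {p0, p2}
Yes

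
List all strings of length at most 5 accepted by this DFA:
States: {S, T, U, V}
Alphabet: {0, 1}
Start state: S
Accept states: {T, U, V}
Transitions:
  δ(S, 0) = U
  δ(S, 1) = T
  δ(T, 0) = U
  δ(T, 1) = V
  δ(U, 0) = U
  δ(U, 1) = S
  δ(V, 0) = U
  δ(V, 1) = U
0, 1, 00, 10, 11, 000, 010, 011, 100, 110, 111, 0000, 0010, 0011, 0100, 0110, 0111, 1000, 1010, 1011, 1100, 1110, 00000, 00010, 00011, 00100, 00110, 00111, 01000, 01010, 01011, 01100, 01110, 01111, 10000, 10010, 10011, 10100, 10110, 10111, 11000, 11010, 11011, 11100, 11110, 11111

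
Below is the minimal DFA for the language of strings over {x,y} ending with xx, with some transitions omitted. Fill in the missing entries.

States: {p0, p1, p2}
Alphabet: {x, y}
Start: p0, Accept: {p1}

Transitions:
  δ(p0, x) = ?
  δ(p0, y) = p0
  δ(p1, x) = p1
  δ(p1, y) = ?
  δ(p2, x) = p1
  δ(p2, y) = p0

From the language and accept set, identify what each state tracks — p0: last symbol not x; p1: two trailing x's; p2: one trailing x.
Each missing δ(q, a) is the state matching the new tracked value after reading a.
δ(p0, x) = p2; δ(p1, y) = p0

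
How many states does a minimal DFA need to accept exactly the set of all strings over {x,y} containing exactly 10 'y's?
By Myhill–Nerode, count the distinguishable equivalence classes: 12 classes — having seen 0, 1, …, 10, or >10 copies of 'y'; the count-10 class is the only accepting one and >10 is dead.
12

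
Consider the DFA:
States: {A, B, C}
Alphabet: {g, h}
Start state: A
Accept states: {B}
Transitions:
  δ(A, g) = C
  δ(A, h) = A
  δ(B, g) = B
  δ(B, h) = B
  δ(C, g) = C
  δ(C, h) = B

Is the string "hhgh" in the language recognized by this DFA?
Processing string "hhgh":
  A --h--> A
  A --h--> A
  A --g--> C
  C --h--> B
Final state: B
Accept states: {B}
Yes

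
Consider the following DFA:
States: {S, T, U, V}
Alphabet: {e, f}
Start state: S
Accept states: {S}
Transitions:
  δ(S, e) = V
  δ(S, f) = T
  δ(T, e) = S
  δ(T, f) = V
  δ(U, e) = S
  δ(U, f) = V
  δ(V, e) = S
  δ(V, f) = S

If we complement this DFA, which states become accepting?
Complement accept states = All states \ Original accept states
= {S, T, U, V} \ {S}
{T, U, V}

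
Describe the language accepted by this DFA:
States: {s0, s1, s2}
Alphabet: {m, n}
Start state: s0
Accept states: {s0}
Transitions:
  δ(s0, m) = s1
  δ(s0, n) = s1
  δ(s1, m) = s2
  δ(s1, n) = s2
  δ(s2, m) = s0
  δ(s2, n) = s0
Testing a few strings:
  'nn' → reject
  'mnnm' → reject
  'm' → reject
  'mnmm' → reject
State roles: s0=length ≡ 0 (mod 3); s1=length ≡ 1 (mod 3); s2=length ≡ 2 (mod 3)
All strings over {m,n} whose length is a multiple of 3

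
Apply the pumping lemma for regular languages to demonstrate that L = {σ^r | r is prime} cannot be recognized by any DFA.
Assume L is regular with pumping length p. Idea: pumping by a suitable count produces a composite length.
Let q be a prime with q ≥ p and choose s = σ^q ∈ L. By the pumping lemma, s = xyz with |xy| ≤ p, |y| = k ≥ 1. Take i = q+1: |xy^(q+1)z| = q + q·k = q(1+k). Since q ≥ 2 and 1+k ≥ 2, q(1+k) is composite, so xy^(q+1)z ∉ L.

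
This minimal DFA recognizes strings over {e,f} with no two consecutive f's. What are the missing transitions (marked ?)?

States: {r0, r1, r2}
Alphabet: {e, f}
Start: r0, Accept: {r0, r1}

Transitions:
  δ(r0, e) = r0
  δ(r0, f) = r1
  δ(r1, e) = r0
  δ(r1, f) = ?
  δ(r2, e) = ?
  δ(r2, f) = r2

From the language and accept set, identify what each state tracks — r0: last symbol not f (ok); r1: last symbol f (ok); r2: saw ff (dead).
Each missing δ(q, a) is the state matching the new tracked value after reading a.
δ(r1, f) = r2; δ(r2, e) = r2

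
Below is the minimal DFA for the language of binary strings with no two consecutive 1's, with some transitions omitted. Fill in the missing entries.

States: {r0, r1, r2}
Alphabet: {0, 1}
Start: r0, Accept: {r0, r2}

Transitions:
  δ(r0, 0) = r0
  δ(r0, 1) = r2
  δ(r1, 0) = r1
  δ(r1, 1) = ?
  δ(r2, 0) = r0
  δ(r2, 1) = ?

From the language and accept set, identify what each state tracks — r0: last symbol not 1 (ok); r1: saw 11 (dead); r2: last symbol 1 (ok).
Each missing δ(q, a) is the state matching the new tracked value after reading a.
δ(r1, 1) = r1; δ(r2, 1) = r1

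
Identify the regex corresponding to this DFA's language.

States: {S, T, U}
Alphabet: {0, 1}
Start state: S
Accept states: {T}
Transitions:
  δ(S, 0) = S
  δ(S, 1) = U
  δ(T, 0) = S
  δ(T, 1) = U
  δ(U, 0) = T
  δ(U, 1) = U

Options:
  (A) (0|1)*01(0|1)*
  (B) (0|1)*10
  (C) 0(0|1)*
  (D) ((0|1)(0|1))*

Check each option against the DFA on short strings; one disagreement eliminates an option:
  (A) (0|1)*01(0|1)*: on '01' the DFA goes S → S → U and rejects (U ∉ Accept), but the regex matches it → eliminate
  (B) (0|1)*10: agrees with the DFA on every string of length ≤ 6
  (C) 0(0|1)*: on '0' the DFA goes S → S and rejects (S ∉ Accept), but the regex matches it → eliminate
  (D) ((0|1)(0|1))*: on ε the DFA stays in S and rejects (S ∉ Accept), but the regex matches it → eliminate
Only (B) is consistent with the DFA.
(B) (0|1)*10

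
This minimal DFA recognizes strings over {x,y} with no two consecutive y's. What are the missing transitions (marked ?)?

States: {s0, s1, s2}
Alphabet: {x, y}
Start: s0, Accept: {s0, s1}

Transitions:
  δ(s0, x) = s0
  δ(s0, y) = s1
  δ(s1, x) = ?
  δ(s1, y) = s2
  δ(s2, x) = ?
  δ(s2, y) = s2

From the language and accept set, identify what each state tracks — s0: last symbol not y (ok); s1: last symbol y (ok); s2: saw yy (dead).
Each missing δ(q, a) is the state matching the new tracked value after reading a.
δ(s1, x) = s0; δ(s2, x) = s2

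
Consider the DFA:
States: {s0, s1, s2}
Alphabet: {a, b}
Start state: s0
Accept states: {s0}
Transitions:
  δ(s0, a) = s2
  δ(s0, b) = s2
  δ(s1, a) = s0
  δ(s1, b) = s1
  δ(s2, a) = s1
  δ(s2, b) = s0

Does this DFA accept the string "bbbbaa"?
Processing string "bbbbaa":
  s0 --b--> s2
  s2 --b--> s0
  s0 --b--> s2
  s2 --b--> s0
  s0 --a--> s2
  s2 --a--> s1
Final state: s1
Accept states: {s0}
No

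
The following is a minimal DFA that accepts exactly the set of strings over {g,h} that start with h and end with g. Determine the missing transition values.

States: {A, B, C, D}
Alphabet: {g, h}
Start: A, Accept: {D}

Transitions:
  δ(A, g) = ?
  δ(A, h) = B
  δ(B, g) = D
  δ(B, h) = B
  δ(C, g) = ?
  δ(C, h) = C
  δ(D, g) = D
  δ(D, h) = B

From the language and accept set, identify what each state tracks — A: no input read; B: started with h, last symbol h; C: started with g (dead); D: started with h, last symbol g.
Each missing δ(q, a) is the state matching the new tracked value after reading a.
δ(A, g) = C; δ(C, g) = C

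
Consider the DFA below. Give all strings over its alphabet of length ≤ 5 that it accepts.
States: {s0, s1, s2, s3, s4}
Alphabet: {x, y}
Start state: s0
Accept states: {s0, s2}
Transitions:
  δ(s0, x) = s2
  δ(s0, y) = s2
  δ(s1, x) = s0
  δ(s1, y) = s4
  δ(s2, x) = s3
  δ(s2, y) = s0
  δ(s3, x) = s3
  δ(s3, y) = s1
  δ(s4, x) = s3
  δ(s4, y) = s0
ε, x, y, xy, yy, xyx, xyy, yyx, yyy, xxyx, xyxy, xyyy, yxyx, yyxy, yyyy, xxxyx, xxyxx, xxyxy, xxyyy, xyxyx, xyxyy, xyyyx, xyyyy, yxxyx, yxyxx, yxyxy, yxyyy, yyxyx, yyxyy, yyyyx, yyyyy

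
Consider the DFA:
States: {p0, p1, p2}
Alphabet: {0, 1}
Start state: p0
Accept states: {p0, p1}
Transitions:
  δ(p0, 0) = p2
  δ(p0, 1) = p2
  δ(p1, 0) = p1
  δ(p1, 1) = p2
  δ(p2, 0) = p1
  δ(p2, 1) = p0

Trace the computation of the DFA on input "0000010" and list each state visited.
read '0': p0 → p2
  read '0': p2 → p1
  read '0': p1 → p1
  read '0': p1 → p1
  read '0': p1 → p1
  read '1': p1 → p2
  read '0': p2 → p1
p0 -> p2 -> p1 -> p1 -> p1 -> p1 -> p2 -> p1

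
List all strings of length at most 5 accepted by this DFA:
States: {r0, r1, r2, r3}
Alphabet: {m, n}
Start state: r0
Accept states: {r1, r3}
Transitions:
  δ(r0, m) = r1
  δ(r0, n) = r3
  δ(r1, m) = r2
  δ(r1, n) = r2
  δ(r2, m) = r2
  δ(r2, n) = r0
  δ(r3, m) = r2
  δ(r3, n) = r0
m, n, nnm, nnn, mmnm, mmnn, mnnm, mnnn, nmnm, nmnn, mmmnm, mmmnn, mnmnm, mnmnn, nmmnm, nmmnn, nnnnm, nnnnn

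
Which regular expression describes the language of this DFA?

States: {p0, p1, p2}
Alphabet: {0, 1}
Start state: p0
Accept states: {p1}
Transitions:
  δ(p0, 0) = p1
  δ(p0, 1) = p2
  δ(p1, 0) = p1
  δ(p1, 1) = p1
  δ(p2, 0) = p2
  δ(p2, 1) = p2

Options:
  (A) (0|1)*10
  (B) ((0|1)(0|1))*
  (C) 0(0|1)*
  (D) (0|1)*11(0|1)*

Check each option against the DFA on short strings; one disagreement eliminates an option:
  (A) (0|1)*10: on '0' the DFA goes p0 → p1 and accepts (p1 ∈ Accept), but the regex does not match it → eliminate
  (B) ((0|1)(0|1))*: on ε the DFA stays in p0 and rejects (p0 ∉ Accept), but the regex matches it → eliminate
  (C) 0(0|1)*: agrees with the DFA on every string of length ≤ 6
  (D) (0|1)*11(0|1)*: on '0' the DFA goes p0 → p1 and accepts (p1 ∈ Accept), but the regex does not match it → eliminate
Only (C) is consistent with the DFA.
(C) 0(0|1)*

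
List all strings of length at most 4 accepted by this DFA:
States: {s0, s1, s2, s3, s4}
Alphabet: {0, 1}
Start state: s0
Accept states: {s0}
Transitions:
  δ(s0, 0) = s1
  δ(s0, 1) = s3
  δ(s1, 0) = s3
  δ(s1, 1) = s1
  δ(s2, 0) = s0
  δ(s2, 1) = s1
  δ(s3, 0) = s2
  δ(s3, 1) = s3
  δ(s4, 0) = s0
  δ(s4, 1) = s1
ε, 100, 0000, 1100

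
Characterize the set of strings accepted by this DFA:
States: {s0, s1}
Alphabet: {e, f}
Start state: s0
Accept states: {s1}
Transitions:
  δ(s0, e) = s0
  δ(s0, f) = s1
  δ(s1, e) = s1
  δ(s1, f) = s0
Testing a few strings:
  'ef' → accept
  'eff' → reject
  'e' → reject
  'ee' → reject
State roles: s0=even number of f's so far; s1=odd number of f's so far
All strings over {e,f} with an odd number of f's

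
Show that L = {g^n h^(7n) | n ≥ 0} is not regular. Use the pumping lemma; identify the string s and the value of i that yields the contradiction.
Assume L is regular with pumping length p. Idea: pumping the g-block breaks the 1:7 ratio.
Choose s = g^p h^(7p) (length 8p ≥ p). By the pumping lemma, s = xyz with |xy| ≤ p, |y| > 0, so y = g^k with k ≥ 1. Then xy²z = g^(p+k) h^(7p). For this to be in L we would need 7p = 7(p+k), i.e. 7k = 0, contradicting k ≥ 1. So xy²z ∉ L.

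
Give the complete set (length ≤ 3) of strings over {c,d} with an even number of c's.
ε, d, cc, dd, ccd, cdc, dcc, ddd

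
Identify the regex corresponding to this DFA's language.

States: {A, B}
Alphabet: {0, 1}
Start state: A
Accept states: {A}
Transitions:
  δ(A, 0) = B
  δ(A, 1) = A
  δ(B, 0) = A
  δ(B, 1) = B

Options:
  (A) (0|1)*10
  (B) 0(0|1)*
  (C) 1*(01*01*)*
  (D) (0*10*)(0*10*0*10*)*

Check each option against the DFA on short strings; one disagreement eliminates an option:
  (A) (0|1)*10: on ε the DFA stays in A and accepts (A ∈ Accept), but the regex does not match it → eliminate
  (B) 0(0|1)*: on ε the DFA stays in A and accepts (A ∈ Accept), but the regex does not match it → eliminate
  (C) 1*(01*01*)*: agrees with the DFA on every string of length ≤ 6
  (D) (0*10*)(0*10*0*10*)*: on ε the DFA stays in A and accepts (A ∈ Accept), but the regex does not match it → eliminate
Only (C) is consistent with the DFA.
(C) 1*(01*01*)*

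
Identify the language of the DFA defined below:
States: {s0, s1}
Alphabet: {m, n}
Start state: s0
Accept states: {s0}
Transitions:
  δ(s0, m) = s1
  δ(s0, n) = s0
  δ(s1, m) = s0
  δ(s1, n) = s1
Testing a few strings:
  'm' → reject
  'mmm' → reject
  'n' → accept
  'mn' → reject
State roles: s0=even number of m's so far; s1=odd number of m's so far
All strings over {m,n} with an even number of m's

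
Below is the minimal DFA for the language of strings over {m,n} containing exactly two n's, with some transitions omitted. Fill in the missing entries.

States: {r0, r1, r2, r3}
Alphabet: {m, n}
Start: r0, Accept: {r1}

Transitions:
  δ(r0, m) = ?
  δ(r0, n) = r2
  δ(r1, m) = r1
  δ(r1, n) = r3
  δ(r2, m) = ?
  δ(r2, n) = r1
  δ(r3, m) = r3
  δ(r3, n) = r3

From the language and accept set, identify what each state tracks — r0: zero n's; r1: two n's; r2: one n; r3: ≥ three n's (dead).
Each missing δ(q, a) is the state matching the new tracked value after reading a.
δ(r0, m) = r0; δ(r2, m) = r2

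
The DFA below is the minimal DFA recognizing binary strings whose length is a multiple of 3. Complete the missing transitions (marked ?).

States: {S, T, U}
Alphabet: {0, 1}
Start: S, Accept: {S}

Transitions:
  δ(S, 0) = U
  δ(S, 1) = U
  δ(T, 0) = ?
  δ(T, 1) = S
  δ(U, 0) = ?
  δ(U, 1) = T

From the language and accept set, identify what each state tracks — S: length ≡ 0 (mod 3); T: length ≡ 2 (mod 3); U: length ≡ 1 (mod 3).
Each missing δ(q, a) is the state matching the new tracked value after reading a.
δ(T, 0) = S; δ(U, 0) = T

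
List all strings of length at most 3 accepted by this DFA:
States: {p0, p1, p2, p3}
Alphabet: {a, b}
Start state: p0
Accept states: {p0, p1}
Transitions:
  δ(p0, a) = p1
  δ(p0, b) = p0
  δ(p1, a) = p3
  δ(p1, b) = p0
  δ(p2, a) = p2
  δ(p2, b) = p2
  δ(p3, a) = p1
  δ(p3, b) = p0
ε, a, b, ab, ba, bb, aaa, aab, aba, abb, bab, bba, bbb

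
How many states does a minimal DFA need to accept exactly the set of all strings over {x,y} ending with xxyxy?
By Myhill–Nerode, count the distinguishable equivalence classes: 6 classes — one per longest suffix of the input that is a prefix of 'xxyxy' (lengths 0 through 5); only the length-5 class is accepting.
6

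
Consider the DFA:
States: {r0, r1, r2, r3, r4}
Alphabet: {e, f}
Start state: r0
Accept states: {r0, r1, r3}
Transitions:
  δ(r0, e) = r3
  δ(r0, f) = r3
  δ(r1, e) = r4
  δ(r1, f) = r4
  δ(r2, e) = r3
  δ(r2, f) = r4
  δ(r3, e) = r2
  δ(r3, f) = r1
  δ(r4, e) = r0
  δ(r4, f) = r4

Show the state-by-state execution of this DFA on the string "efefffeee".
read 'e': r0 → r3
  read 'f': r3 → r1
  read 'e': r1 → r4
  read 'f': r4 → r4
  read 'f': r4 → r4
  read 'f': r4 → r4
  read 'e': r4 → r0
  read 'e': r0 → r3
  read 'e': r3 → r2
r0 -> r3 -> r1 -> r4 -> r4 -> r4 -> r4 -> r0 -> r3 -> r2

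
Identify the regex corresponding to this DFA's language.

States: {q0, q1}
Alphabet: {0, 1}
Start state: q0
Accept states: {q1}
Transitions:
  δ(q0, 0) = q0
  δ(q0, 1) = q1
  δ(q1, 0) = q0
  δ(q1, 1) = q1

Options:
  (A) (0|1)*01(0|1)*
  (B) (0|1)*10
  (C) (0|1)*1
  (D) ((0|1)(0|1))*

Check each option against the DFA on short strings; one disagreement eliminates an option:
  (A) (0|1)*01(0|1)*: on '1' the DFA goes q0 → q1 and accepts (q1 ∈ Accept), but the regex does not match it → eliminate
  (B) (0|1)*10: on '1' the DFA goes q0 → q1 and accepts (q1 ∈ Accept), but the regex does not match it → eliminate
  (C) (0|1)*1: agrees with the DFA on every string of length ≤ 6
  (D) ((0|1)(0|1))*: on ε the DFA stays in q0 and rejects (q0 ∉ Accept), but the regex matches it → eliminate
Only (C) is consistent with the DFA.
(C) (0|1)*1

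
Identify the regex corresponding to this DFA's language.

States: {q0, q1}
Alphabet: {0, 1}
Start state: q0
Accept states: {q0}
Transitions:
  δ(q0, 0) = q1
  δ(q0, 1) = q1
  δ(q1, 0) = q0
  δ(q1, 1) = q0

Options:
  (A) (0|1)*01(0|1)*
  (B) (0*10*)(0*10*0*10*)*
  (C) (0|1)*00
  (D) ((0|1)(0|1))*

Check each option against the DFA on short strings; one disagreement eliminates an option:
  (A) (0|1)*01(0|1)*: on ε the DFA stays in q0 and accepts (q0 ∈ Accept), but the regex does not match it → eliminate
  (B) (0*10*)(0*10*0*10*)*: on ε the DFA stays in q0 and accepts (q0 ∈ Accept), but the regex does not match it → eliminate
  (C) (0|1)*00: on ε the DFA stays in q0 and accepts (q0 ∈ Accept), but the regex does not match it → eliminate
  (D) ((0|1)(0|1))*: agrees with the DFA on every string of length ≤ 6
Only (D) is consistent with the DFA.
(D) ((0|1)(0|1))*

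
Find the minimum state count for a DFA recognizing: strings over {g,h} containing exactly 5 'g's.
By Myhill–Nerode, count the distinguishable equivalence classes: 7 classes — having seen 0, 1, …, 5, or >5 copies of 'g'; the count-5 class is the only accepting one and >5 is dead.
7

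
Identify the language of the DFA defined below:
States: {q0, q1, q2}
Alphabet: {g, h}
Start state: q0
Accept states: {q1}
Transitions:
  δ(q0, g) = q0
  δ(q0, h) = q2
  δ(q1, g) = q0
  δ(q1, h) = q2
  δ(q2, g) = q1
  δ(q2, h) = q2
Testing a few strings:
  'gh' → reject
  'h' → reject
  'hhgh' → reject
  'gggg' → reject
State roles: q0=no suffix match; q1=suffix is hg; q2=one trailing h
All strings over {g,h} ending with hg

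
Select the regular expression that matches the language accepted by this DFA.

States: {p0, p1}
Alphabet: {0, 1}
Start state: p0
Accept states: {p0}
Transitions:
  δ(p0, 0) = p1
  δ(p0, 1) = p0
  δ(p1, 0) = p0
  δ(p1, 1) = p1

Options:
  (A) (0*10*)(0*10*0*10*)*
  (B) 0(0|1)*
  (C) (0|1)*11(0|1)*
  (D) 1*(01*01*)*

Check each option against the DFA on short strings; one disagreement eliminates an option:
  (A) (0*10*)(0*10*0*10*)*: on ε the DFA stays in p0 and accepts (p0 ∈ Accept), but the regex does not match it → eliminate
  (B) 0(0|1)*: on ε the DFA stays in p0 and accepts (p0 ∈ Accept), but the regex does not match it → eliminate
  (C) (0|1)*11(0|1)*: on ε the DFA stays in p0 and accepts (p0 ∈ Accept), but the regex does not match it → eliminate
  (D) 1*(01*01*)*: agrees with the DFA on every string of length ≤ 6
Only (D) is consistent with the DFA.
(D) 1*(01*01*)*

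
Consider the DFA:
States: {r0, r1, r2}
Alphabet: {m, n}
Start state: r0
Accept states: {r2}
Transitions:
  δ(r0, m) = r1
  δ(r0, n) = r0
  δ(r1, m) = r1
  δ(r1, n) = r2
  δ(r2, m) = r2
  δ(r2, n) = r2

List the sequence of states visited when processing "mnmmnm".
read 'm': r0 → r1
  read 'n': r1 → r2
  read 'm': r2 → r2
  read 'm': r2 → r2
  read 'n': r2 → r2
  read 'm': r2 → r2
r0 -> r1 -> r2 -> r2 -> r2 -> r2 -> r2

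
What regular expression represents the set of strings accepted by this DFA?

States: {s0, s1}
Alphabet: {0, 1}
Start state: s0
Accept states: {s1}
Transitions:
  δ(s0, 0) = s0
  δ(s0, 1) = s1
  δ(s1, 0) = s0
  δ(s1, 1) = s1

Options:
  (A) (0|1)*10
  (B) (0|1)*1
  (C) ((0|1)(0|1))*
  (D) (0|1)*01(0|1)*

Check each option against the DFA on short strings; one disagreement eliminates an option:
  (A) (0|1)*10: on '1' the DFA goes s0 → s1 and accepts (s1 ∈ Accept), but the regex does not match it → eliminate
  (B) (0|1)*1: agrees with the DFA on every string of length ≤ 6
  (C) ((0|1)(0|1))*: on ε the DFA stays in s0 and rejects (s0 ∉ Accept), but the regex matches it → eliminate
  (D) (0|1)*01(0|1)*: on '1' the DFA goes s0 → s1 and accepts (s1 ∈ Accept), but the regex does not match it → eliminate
Only (B) is consistent with the DFA.
(B) (0|1)*1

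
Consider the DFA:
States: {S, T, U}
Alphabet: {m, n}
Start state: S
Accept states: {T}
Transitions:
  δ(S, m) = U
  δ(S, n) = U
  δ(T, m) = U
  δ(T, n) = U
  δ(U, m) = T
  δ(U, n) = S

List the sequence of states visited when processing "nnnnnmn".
read 'n': S → U
  read 'n': U → S
  read 'n': S → U
  read 'n': U → S
  read 'n': S → U
  read 'm': U → T
  read 'n': T → U
S -> U -> S -> U -> S -> U -> T -> U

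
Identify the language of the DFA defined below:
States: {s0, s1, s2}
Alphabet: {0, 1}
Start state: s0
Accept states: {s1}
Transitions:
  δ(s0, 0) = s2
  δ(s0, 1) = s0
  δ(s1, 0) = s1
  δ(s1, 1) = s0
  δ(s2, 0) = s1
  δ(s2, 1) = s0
Testing a few strings:
  '0000' → accept
  '0100' → accept
  '11' → reject
  '1' → reject
State roles: s0=last symbol not 0; s1=two trailing 0's; s2=one trailing 0
All binary strings ending with 00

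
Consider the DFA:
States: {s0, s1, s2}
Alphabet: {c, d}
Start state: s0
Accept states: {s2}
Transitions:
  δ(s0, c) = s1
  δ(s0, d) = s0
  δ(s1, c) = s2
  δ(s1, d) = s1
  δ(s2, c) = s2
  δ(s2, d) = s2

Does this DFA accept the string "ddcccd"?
Processing string "ddcccd":
  s0 --d--> s0
  s0 --d--> s0
  s0 --c--> s1
  s1 --c--> s2
  s2 --c--> s2
  s2 --d--> s2
Final state: s2
Accept states: {s2}
Yes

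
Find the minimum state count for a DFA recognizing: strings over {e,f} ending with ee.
By Myhill–Nerode, count the distinguishable equivalence classes: 3 classes — one per longest suffix of the input that is a prefix of 'ee' (lengths 0 through 2); only the length-2 class is accepting.
3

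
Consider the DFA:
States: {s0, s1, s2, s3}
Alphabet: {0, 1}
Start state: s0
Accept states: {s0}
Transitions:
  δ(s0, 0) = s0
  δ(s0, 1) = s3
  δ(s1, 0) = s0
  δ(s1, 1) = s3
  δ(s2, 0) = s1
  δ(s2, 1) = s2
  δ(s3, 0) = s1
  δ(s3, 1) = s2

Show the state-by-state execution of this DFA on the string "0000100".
read '0': s0 → s0
  read '0': s0 → s0
  read '0': s0 → s0
  read '0': s0 → s0
  read '1': s0 → s3
  read '0': s3 → s1
  read '0': s1 → s0
s0 -> s0 -> s0 -> s0 -> s0 -> s3 -> s1 -> s0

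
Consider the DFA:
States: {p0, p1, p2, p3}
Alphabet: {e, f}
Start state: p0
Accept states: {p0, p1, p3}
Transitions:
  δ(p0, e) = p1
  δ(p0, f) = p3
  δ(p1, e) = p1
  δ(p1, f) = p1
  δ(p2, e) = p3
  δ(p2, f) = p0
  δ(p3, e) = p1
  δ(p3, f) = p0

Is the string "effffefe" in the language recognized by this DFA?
Processing string "effffefe":
  p0 --e--> p1
  p1 --f--> p1
  p1 --f--> p1
  p1 --f--> p1
  p1 --f--> p1
  p1 --e--> p1
  p1 --f--> p1
  p1 --e--> p1
Final state: p1
Accept states: {p0, p1, p3}
Yes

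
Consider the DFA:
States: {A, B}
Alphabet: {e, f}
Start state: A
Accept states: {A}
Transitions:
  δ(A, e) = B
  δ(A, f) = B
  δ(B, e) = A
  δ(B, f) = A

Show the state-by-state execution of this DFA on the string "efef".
read 'e': A → B
  read 'f': B → A
  read 'e': A → B
  read 'f': B → A
A -> B -> A -> B -> A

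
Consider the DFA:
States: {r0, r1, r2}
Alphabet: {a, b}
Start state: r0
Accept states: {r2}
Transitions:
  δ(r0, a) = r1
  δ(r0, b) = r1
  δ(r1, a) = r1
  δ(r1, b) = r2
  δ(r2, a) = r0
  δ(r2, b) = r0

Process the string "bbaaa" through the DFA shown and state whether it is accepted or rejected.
Processing string "bbaaa":
  r0 --b--> r1
  r1 --b--> r2
  r2 --a--> r0
  r0 --a--> r1
  r1 --a--> r1
Final state: r1
Accept states: {r2}
No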